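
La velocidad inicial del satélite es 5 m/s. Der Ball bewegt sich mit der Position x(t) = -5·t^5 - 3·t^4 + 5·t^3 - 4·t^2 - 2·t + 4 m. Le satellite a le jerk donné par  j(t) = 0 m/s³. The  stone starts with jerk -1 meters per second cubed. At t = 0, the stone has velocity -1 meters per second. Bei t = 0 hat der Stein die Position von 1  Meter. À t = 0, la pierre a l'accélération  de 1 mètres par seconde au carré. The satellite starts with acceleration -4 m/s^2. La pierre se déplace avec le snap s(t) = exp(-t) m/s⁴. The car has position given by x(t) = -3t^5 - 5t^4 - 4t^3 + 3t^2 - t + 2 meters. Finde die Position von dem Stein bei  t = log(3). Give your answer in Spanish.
Necesitamos integrar nuestra ecuación del snap s(t) = exp(-t) 4 veces. La antiderivada del snap, con j(0) = -1, da la sacudida: j(t) = -exp(-t). La integral de la sacudida es la aceleración. Usando a(0) = 1, obtenemos a(t) = exp(-t). La integral de la aceleración es la velocidad. Usando v(0) = -1, obtenemos v(t) = -exp(-t). Integrando la velocidad y usando la condición inicial x(0) = 1, obtenemos x(t) = exp(-t). Tenemos la posición x(t) = exp(-t). Sustituyendo t = log(3): x(log(3)) = 1/3.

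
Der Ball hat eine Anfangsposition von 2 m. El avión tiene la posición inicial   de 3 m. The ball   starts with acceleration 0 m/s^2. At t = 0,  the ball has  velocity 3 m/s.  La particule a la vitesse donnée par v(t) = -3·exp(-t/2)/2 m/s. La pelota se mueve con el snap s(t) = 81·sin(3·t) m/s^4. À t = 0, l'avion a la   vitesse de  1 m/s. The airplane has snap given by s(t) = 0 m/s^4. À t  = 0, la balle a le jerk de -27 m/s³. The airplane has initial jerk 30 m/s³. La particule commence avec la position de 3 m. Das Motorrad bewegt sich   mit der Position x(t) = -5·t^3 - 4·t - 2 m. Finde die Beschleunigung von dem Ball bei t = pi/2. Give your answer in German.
Ausgehend von dem Snap s(t) = 81·sin(3·t), nehmen wir 2 Integrale. Durch Integration von dem Snap und Verwendung der Anfangsbedingung j(0) = -27, erhalten wir j(t) = -27·cos(3·t). Durch Integration von dem Ruck und Verwendung der Anfangsbedingung a(0) = 0, erhalten wir a(t) = -9·sin(3·t). Wir haben die Beschleunigung a(t) = -9·sin(3·t). Durch Einsetzen von t = pi/2: a(pi/2) = 9.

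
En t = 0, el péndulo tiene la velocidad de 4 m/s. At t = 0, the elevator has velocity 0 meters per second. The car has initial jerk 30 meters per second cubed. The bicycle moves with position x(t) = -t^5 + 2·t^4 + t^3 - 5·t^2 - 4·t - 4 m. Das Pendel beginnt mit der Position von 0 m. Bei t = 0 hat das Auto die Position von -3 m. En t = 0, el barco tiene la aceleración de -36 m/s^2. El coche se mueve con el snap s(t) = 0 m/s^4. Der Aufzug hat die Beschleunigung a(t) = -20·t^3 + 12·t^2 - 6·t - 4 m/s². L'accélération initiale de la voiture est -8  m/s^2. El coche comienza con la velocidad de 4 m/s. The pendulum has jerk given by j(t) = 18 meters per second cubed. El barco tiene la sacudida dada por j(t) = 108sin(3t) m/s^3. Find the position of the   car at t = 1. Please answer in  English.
To find the answer, we compute 4 antiderivatives of s(t) = 0. Finding the integral of s(t) and using j(0) = 30: j(t) = 30. The integral of jerk is acceleration. Using a(0) = -8, we get a(t) = 30·t - 8. The antiderivative of acceleration, with v(0) = 4, gives velocity: v(t) = 15·t^2 - 8·t + 4. The antiderivative of velocity is position. Using x(0) = -3, we get x(t) = 5·t^3 - 4·t^2 + 4·t - 3. We have position x(t) = 5·t^3 - 4·t^2 + 4·t - 3. Substituting t = 1: x(1) = 2.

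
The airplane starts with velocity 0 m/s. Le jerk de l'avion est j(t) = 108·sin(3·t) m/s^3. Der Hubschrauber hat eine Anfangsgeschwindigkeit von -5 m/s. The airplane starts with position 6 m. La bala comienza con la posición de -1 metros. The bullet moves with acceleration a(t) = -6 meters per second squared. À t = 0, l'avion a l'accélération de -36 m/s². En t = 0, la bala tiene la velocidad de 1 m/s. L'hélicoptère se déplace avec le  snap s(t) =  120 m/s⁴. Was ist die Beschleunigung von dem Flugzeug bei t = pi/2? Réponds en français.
Pour résoudre ceci, nous devons prendre 1 primitive de notre équation du jerk j(t) = 108·sin(3·t). La primitive du jerk est l'accélération. En utilisant a(0) = -36, nous obtenons a(t) = -36·cos(3·t). En utilisant a(t) = -36·cos(3·t) et en substituant t = pi/2, nous trouvons a = 0.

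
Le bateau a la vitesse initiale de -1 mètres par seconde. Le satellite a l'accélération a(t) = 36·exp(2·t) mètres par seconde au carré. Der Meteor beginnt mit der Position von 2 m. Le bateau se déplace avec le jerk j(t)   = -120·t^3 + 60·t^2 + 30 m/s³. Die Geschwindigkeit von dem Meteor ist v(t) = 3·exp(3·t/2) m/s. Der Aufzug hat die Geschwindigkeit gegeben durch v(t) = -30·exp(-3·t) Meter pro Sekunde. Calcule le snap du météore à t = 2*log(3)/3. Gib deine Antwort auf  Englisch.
We must differentiate our velocity equation v(t) = 3·exp(3·t/2) 3 times. Differentiating velocity, we get acceleration: a(t) = 9·exp(3·t/2)/2. Differentiating acceleration, we get jerk: j(t) = 27·exp(3·t/2)/4. The derivative of jerk gives snap: s(t) = 81·exp(3·t/2)/8. We have snap s(t) = 81·exp(3·t/2)/8. Substituting t = 2*log(3)/3: s(2*log(3)/3) = 243/8.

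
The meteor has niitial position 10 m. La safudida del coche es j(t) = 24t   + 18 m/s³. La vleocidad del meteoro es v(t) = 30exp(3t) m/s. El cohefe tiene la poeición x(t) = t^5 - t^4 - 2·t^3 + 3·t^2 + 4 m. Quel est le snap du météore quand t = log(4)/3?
En partant de la vitesse v(t) = 30·exp(3·t), nous prenons 3 dérivées. En prenant d/dt de v(t), nous trouvons a(t) = 90·exp(3·t). En prenant d/dt de a(t), nous trouvons j(t) = 270·exp(3·t). En prenant d/dt de j(t), nous trouvons s(t) = 810·exp(3·t). En utilisant s(t) = 810·exp(3·t) et en substituant t = log(4)/3, nous trouvons s = 3240.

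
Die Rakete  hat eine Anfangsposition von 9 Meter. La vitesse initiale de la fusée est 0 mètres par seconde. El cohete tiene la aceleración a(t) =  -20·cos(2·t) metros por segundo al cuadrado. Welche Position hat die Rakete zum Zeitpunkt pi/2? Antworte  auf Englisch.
We must find the integral of our acceleration equation a(t) = -20·cos(2·t) 2 times. Taking ∫a(t)dt and applying v(0) = 0, we find v(t) = -10·sin(2·t). The antiderivative of velocity, with x(0) = 9, gives position: x(t) = 5·cos(2·t) + 4. From the given position equation x(t) = 5·cos(2·t) + 4, we substitute t = pi/2 to get x = -1.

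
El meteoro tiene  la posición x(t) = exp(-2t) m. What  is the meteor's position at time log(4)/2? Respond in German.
Wir haben die Position x(t) = exp(-2·t). Durch Einsetzen von t = log(4)/2: x(log(4)/2) = 1/4.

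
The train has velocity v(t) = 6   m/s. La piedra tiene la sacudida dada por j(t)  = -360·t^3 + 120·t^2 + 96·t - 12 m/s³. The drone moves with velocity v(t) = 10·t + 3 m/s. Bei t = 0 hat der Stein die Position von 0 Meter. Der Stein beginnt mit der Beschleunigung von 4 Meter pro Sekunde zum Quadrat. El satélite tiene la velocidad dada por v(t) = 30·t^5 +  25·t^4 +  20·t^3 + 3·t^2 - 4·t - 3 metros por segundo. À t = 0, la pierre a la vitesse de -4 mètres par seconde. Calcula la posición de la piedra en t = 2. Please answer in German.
Um dies zu lösen, müssen wir 3 Integrale unserer Gleichung für den Ruck j(t) = -360·t^3 + 120·t^2 + 96·t - 12 finden. Durch Integration von dem Ruck und Verwendung der Anfangsbedingung a(0) = 4, erhalten wir a(t) = -90·t^4 + 40·t^3 + 48·t^2 - 12·t + 4. Durch Integration von der Beschleunigung und Verwendung der Anfangsbedingung v(0) = -4, erhalten wir v(t) = -18·t^5 + 10·t^4 + 16·t^3 - 6·t^2 + 4·t - 4. Die Stammfunktion von der Geschwindigkeit, mit x(0) = 0, ergibt die Position: x(t) = -3·t^6 + 2·t^5 + 4·t^4 - 2·t^3 + 2·t^2 - 4·t. Mit x(t) = -3·t^6 + 2·t^5 + 4·t^4 - 2·t^3 + 2·t^2 - 4·t und Einsetzen von t = 2, finden wir x = -80.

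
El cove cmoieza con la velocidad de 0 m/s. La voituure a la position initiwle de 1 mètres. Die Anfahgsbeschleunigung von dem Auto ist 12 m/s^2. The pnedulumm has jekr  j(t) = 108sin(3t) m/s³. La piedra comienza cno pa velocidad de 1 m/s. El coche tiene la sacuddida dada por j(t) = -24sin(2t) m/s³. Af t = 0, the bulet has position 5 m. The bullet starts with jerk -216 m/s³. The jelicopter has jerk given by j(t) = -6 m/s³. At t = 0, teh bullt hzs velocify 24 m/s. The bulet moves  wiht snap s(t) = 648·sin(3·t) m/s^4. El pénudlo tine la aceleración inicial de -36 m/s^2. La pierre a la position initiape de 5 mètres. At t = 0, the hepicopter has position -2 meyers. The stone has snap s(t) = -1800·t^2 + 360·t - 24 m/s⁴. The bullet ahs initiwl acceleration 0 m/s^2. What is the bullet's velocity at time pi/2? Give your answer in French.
Pour résoudre ceci, nous devons prendre 3 intégrales de notre équation du snap s(t) = 648·sin(3·t). L'intégrale du snap est le jerk. En utilisant j(0) = -216, nous obtenons j(t) = -216·cos(3·t). En prenant ∫j(t)dt et en appliquant a(0) = 0, nous trouvons a(t) = -72·sin(3·t). L'intégrale de l'accélération est la vitesse. En utilisant v(0) = 24, nous obtenons v(t) = 24·cos(3·t). Nous avons la vitesse v(t) = 24·cos(3·t). En substituant t = pi/2: v(pi/2) = 0.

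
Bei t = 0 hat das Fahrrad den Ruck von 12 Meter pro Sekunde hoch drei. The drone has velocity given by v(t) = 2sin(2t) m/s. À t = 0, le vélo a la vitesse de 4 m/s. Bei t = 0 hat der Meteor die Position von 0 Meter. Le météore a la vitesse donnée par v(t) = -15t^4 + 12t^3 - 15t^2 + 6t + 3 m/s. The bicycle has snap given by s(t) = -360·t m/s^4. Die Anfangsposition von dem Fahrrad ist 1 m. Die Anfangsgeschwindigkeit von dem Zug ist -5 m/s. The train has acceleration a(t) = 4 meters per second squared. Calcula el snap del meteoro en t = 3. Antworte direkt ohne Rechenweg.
s(3) = -1008.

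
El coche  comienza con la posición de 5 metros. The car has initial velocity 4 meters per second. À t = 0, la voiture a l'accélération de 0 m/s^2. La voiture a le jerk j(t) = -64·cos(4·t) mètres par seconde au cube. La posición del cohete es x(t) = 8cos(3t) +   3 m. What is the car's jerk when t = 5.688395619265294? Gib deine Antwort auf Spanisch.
Usando j(t) = -64·cos(4·t) y sustituyendo t = 5.688395619265294, encontramos j = 46.2820542873924.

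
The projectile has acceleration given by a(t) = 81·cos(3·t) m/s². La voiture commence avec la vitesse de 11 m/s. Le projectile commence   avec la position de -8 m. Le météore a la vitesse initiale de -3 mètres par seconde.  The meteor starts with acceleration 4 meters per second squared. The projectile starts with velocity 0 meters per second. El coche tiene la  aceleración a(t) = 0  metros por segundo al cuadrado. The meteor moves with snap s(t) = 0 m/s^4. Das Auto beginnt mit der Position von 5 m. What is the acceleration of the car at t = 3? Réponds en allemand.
Mit a(t) = 0 und Einsetzen von t = 3, finden wir a = 0.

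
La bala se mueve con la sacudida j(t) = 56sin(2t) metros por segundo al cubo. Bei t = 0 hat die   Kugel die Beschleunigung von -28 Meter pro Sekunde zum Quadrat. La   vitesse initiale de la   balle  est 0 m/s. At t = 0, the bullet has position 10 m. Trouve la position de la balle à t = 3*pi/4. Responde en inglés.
We must find the integral of our jerk equation j(t) = 56·sin(2·t) 3 times. Taking ∫j(t)dt and applying a(0) = -28, we find a(t) = -28·cos(2·t). The integral of acceleration, with v(0) = 0, gives velocity: v(t) = -14·sin(2·t). Finding the integral of v(t) and using x(0) = 10: x(t) = 7·cos(2·t) + 3. From the given position equation x(t) = 7·cos(2·t) + 3, we substitute t = 3*pi/4 to get x = 3.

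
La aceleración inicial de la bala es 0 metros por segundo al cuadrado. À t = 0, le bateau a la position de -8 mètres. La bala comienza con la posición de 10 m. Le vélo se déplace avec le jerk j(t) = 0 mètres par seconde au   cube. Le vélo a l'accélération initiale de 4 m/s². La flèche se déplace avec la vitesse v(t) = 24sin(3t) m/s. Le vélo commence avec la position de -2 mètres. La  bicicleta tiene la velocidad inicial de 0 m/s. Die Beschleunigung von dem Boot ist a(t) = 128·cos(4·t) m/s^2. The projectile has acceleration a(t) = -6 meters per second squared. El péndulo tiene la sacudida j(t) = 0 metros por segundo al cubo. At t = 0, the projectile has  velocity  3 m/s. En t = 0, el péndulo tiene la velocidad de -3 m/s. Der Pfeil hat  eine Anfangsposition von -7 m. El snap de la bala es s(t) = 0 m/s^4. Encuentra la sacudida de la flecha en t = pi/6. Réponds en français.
Nous devons dériver notre équation de la vitesse v(t) = 24·sin(3·t) 2 fois. En dérivant la vitesse, nous obtenons l'accélération: a(t) = 72·cos(3·t). La dérivée de l'accélération donne le jerk: j(t) = -216·sin(3·t). En utilisant j(t) = -216·sin(3·t) et en substituant t = pi/6, nous trouvons j = -216.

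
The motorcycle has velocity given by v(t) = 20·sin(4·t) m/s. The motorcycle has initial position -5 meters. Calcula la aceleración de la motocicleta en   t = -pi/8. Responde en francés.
Pour résoudre ceci, nous devons prendre 1 dérivée de notre équation de la vitesse v(t) = 20·sin(4·t). La dérivée de la vitesse donne l'accélération: a(t) = 80·cos(4·t). En utilisant a(t) = 80·cos(4·t) et en substituant t = -pi/8, nous trouvons a = 0.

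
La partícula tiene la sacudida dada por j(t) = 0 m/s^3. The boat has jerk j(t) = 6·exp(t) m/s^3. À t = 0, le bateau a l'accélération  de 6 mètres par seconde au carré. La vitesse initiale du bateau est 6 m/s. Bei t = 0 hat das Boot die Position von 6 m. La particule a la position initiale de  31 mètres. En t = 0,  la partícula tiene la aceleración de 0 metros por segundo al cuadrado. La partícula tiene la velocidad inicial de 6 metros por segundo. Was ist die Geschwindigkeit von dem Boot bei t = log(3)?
Ausgehend von dem Ruck j(t) = 6·exp(t), nehmen wir 2 Stammfunktionen. Das Integral von dem Ruck ist die Beschleunigung. Mit a(0) = 6 erhalten wir a(t) = 6·exp(t). Das Integral von der Beschleunigung, mit v(0) = 6, ergibt die Geschwindigkeit: v(t) = 6·exp(t). Mit v(t) = 6·exp(t) und Einsetzen von t = log(3), finden wir v = 18.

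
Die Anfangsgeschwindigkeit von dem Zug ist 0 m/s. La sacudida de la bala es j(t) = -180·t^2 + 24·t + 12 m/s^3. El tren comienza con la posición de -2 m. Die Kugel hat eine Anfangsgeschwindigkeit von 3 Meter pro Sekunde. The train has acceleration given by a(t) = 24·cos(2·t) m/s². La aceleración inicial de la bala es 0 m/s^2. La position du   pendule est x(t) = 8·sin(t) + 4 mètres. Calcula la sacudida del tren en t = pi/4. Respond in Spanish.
Debemos derivar nuestra ecuación de la aceleración a(t) = 24·cos(2·t) 1 vez. Tomando d/dt de a(t), encontramos j(t) = -48·sin(2·t). Usando j(t) = -48·sin(2·t) y sustituyendo t = pi/4, encontramos j = -48.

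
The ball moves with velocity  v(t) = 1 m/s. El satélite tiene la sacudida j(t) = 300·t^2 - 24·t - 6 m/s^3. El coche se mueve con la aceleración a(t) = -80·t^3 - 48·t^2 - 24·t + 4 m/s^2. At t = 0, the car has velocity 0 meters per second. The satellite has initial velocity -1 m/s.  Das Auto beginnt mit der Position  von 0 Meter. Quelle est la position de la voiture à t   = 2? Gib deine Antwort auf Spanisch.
Para resolver esto, necesitamos tomar 2 antiderivadas de nuestra ecuación de la aceleración a(t) = -80·t^3 - 48·t^2 - 24·t + 4. La integral de la aceleración, con v(0) = 0, da la velocidad: v(t) = 4·t·(-5·t^3 - 4·t^2 - 3·t + 1). Tomando ∫v(t)dt y aplicando x(0) = 0, encontramos x(t) = -4·t^5 - 4·t^4 - 4·t^3 + 2·t^2. De la ecuación de la posición x(t) = -4·t^5 - 4·t^4 - 4·t^3 + 2·t^2, sustituimos t = 2 para obtener x = -216.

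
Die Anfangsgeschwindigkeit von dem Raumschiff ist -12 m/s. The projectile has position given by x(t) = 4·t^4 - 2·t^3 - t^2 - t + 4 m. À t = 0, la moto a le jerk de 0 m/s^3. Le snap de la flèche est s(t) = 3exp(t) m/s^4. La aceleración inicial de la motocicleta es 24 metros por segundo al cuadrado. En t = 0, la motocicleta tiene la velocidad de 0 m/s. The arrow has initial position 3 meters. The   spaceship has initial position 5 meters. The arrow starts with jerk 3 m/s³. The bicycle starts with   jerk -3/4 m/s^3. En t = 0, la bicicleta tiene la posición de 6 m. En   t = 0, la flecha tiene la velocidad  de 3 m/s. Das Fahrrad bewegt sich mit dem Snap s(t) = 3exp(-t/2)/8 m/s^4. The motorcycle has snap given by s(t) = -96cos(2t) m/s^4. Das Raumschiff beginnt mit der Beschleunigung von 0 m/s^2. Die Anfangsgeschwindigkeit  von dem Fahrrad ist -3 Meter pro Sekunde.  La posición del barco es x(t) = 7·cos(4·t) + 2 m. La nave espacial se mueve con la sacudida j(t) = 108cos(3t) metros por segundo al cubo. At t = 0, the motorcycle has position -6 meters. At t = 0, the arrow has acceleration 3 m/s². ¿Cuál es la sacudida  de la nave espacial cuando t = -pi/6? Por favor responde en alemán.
Mit j(t) = 108·cos(3·t) und Einsetzen von t = -pi/6, finden wir j = 0.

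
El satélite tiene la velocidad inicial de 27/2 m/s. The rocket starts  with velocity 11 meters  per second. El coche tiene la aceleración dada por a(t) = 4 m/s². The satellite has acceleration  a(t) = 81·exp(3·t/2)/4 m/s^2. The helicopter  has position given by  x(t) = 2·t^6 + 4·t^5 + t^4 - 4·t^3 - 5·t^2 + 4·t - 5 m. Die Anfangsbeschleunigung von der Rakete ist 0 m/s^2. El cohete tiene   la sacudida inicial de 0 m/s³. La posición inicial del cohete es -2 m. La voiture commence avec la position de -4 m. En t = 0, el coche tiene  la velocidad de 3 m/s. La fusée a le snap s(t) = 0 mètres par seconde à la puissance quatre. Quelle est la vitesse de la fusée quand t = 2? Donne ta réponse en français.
Pour résoudre ceci, nous devons prendre 3 intégrales de notre équation du snap s(t) = 0. L'intégrale du snap est le jerk. En utilisant j(0) = 0, nous obtenons j(t) = 0. En intégrant le jerk et en utilisant la condition initiale a(0) = 0, nous obtenons a(t) = 0. La primitive de l'accélération, avec v(0) = 11, donne la vitesse: v(t) = 11. Nous avons la vitesse v(t) = 11. En substituant t = 2: v(2) = 11.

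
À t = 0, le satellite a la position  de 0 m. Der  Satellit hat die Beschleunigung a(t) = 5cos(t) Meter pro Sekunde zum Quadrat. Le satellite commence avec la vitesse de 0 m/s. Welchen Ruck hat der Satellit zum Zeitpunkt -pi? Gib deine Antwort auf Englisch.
Starting from acceleration a(t) = 5·cos(t), we take 1 derivative. Taking d/dt of a(t), we find j(t) = -5·sin(t). Using j(t) = -5·sin(t) and substituting t = -pi, we find j = 0.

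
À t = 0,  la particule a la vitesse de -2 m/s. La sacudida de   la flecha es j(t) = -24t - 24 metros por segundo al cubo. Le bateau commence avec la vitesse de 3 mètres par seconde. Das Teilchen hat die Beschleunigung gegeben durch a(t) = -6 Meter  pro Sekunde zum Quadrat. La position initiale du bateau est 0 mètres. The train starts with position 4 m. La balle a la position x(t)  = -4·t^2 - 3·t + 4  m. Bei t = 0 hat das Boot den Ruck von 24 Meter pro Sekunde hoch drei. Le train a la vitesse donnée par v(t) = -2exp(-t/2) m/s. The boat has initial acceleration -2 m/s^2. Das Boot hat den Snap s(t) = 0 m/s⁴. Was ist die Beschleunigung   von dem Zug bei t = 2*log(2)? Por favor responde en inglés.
Starting from velocity v(t) = -2·exp(-t/2), we take 1 derivative. The derivative of velocity gives acceleration: a(t) = exp(-t/2). From the given acceleration equation a(t) = exp(-t/2), we substitute t = 2*log(2) to get a = 1/2.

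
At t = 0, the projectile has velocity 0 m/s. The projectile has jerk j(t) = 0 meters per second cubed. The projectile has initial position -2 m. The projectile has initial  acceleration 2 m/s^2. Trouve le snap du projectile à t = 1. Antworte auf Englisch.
We must differentiate our jerk equation j(t) = 0 1 time. Differentiating jerk, we get snap: s(t) = 0. We have snap s(t) = 0. Substituting t = 1: s(1) = 0.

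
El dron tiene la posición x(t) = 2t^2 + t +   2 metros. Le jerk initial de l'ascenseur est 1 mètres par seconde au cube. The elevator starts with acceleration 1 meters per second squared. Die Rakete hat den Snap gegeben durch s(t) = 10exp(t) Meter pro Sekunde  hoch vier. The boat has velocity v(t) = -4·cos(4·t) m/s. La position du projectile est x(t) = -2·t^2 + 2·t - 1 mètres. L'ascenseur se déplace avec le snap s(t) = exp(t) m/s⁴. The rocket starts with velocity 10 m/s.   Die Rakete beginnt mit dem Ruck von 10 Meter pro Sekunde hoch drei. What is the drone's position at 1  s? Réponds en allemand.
Aus der Gleichung für die Position x(t) = 2·t^2 + t + 2, setzen wir t = 1 ein und erhalten x = 5.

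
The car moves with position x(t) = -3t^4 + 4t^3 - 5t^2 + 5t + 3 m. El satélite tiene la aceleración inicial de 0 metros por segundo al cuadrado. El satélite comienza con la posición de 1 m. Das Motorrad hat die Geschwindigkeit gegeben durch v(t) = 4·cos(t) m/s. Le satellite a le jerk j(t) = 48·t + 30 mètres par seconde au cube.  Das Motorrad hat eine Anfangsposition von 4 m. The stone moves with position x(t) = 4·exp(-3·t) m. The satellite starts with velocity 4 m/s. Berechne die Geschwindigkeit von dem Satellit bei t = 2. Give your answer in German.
Wir müssen das Integral unserer Gleichung für den Ruck j(t) = 48·t + 30 2-mal finden. Das Integral von dem Ruck, mit a(0) = 0, ergibt die Beschleunigung: a(t) = 6·t·(4·t + 5). Die Stammfunktion von der Beschleunigung, mit v(0) = 4, ergibt die Geschwindigkeit: v(t) = 8·t^3 + 15·t^2 + 4. Wir haben die Geschwindigkeit v(t) = 8·t^3 + 15·t^2 + 4. Durch Einsetzen von t = 2: v(2) = 128.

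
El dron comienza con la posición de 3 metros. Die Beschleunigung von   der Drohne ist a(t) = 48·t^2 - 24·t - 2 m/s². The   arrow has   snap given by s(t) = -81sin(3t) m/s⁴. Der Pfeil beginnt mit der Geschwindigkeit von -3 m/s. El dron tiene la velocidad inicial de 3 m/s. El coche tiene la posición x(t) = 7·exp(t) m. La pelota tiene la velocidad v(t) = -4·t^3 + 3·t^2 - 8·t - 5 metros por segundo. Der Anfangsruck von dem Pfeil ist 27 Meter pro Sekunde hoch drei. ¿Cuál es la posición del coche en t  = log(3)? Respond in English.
From the given position equation x(t) = 7·exp(t), we substitute t = log(3) to get x = 21.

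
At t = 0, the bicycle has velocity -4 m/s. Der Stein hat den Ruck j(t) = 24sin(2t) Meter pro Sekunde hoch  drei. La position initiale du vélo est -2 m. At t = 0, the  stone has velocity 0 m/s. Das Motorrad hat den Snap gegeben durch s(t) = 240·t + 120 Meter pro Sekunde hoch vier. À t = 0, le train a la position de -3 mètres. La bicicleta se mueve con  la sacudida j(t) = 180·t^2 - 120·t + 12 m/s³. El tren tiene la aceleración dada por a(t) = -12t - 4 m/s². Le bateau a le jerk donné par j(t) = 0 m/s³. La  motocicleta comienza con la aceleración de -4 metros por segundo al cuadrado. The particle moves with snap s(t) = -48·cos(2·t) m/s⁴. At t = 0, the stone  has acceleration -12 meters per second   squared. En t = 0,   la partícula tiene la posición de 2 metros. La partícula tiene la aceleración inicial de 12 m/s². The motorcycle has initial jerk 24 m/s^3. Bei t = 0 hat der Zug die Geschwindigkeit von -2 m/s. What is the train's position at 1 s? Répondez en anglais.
We must find the antiderivative of our acceleration equation a(t) = -12·t - 4 2 times. The antiderivative of acceleration, with v(0) = -2, gives velocity: v(t) = -6·t^2 - 4·t - 2. Finding the integral of v(t) and using x(0) = -3: x(t) = -2·t^3 - 2·t^2 - 2·t - 3. Using x(t) = -2·t^3 - 2·t^2 - 2·t - 3 and substituting t = 1, we find x = -9.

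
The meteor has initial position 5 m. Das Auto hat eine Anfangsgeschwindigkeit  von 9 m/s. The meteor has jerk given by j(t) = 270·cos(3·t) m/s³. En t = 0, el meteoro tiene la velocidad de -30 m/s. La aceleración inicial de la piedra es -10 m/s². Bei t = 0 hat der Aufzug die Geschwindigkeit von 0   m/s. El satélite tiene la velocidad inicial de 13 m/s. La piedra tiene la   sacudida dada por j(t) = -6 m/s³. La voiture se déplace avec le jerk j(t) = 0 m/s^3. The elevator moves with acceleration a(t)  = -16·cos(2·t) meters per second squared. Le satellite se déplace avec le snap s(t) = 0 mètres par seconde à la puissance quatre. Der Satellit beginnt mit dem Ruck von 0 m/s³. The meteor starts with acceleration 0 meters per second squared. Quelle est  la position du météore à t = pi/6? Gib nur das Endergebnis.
x(pi/6) = -5.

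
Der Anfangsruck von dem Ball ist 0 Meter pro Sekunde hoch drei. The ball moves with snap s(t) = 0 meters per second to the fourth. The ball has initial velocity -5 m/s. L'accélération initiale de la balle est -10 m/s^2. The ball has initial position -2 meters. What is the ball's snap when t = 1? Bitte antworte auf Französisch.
De l'équation du snap s(t) = 0, nous substituons t = 1 pour obtenir s = 0.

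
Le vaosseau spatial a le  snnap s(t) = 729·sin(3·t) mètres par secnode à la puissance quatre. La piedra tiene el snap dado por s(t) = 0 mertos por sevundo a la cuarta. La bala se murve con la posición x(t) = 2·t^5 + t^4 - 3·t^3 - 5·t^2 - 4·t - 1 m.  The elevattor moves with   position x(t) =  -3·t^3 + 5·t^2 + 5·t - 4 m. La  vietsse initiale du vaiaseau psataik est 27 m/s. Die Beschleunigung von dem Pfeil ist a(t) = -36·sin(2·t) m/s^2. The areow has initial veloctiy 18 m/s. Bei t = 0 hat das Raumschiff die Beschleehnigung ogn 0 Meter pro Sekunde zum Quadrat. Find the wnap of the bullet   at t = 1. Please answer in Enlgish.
Starting from position x(t) = 2·t^5 + t^4 - 3·t^3 - 5·t^2 - 4·t - 1, we take 4 derivatives. Differentiating position, we get velocity: v(t) = 10·t^4 + 4·t^3 - 9·t^2 - 10·t - 4. Taking d/dt of v(t), we find a(t) = 40·t^3 + 12·t^2 - 18·t - 10. Taking d/dt of a(t), we find j(t) = 120·t^2 + 24·t - 18. Differentiating jerk, we get snap: s(t) = 240·t + 24. From the given snap equation s(t) = 240·t + 24, we substitute t = 1 to get s = 264.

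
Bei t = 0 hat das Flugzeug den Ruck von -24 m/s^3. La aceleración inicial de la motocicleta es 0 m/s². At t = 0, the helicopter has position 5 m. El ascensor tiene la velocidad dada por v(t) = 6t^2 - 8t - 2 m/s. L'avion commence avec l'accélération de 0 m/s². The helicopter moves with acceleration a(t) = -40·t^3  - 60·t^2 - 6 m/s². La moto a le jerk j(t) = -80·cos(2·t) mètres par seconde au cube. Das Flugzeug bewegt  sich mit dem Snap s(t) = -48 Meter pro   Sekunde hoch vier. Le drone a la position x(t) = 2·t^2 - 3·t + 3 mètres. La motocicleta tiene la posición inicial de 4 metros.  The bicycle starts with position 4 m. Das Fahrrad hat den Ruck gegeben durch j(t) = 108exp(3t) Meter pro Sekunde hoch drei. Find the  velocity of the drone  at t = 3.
To solve this, we need to take 1 derivative of our position equation x(t) = 2·t^2 - 3·t + 3. Differentiating position, we get velocity: v(t) = 4·t - 3. We have velocity v(t) = 4·t - 3. Substituting t = 3: v(3) = 9.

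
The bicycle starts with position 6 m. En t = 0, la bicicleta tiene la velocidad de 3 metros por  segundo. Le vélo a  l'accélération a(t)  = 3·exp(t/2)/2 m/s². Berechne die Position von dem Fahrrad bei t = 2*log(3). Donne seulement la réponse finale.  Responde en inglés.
x(2*log(3)) = 18.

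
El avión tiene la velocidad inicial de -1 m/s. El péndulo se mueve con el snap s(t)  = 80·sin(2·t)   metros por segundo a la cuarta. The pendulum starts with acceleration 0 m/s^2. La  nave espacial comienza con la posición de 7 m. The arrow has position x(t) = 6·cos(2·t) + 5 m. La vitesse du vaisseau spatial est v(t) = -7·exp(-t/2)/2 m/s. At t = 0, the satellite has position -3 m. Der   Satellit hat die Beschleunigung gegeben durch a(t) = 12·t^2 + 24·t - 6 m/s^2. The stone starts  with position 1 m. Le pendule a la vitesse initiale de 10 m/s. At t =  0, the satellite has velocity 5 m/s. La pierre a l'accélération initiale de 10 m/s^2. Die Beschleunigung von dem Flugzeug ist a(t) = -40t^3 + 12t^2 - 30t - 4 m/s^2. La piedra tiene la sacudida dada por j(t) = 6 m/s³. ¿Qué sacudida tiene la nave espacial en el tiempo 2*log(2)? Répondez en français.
En partant de la vitesse v(t) = -7·exp(-t/2)/2, nous prenons 2 dérivées. En dérivant la vitesse, nous obtenons l'accélération: a(t) = 7·exp(-t/2)/4. La dérivée de l'accélération donne le jerk: j(t) = -7·exp(-t/2)/8. De l'équation du jerk j(t) = -7·exp(-t/2)/8, nous substituons t = 2*log(2) pour obtenir j = -7/16.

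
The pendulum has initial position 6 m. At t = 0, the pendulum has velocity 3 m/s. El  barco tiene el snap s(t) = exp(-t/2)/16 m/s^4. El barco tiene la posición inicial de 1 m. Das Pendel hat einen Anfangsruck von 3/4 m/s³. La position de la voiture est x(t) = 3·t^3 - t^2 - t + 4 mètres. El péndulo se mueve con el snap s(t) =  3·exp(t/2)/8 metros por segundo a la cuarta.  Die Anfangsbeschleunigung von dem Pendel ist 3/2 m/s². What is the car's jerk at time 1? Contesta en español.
Para resolver esto, necesitamos tomar 3 derivadas de nuestra ecuación de la posición x(t) = 3·t^3 - t^2 - t + 4. Derivando la posición, obtenemos la velocidad: v(t) = 9·t^2 - 2·t - 1. Tomando d/dt de v(t), encontramos a(t) = 18·t - 2. La derivada de la aceleración da la sacudida: j(t) = 18. De la ecuación de la sacudida j(t) = 18, sustituimos t = 1 para obtener j = 18.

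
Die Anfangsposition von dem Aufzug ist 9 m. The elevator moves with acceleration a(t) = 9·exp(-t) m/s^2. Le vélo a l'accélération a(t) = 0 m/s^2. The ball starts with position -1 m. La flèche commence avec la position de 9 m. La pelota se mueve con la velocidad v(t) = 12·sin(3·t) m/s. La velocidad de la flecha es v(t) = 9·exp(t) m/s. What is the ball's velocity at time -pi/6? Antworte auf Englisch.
From the given velocity equation v(t) = 12·sin(3·t), we substitute t = -pi/6 to get v = -12.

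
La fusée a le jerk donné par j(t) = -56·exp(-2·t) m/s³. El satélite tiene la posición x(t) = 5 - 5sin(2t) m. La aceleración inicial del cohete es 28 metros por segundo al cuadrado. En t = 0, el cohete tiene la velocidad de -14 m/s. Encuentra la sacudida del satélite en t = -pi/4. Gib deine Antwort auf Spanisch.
Debemos derivar nuestra ecuación de la posición x(t) = 5 - 5·sin(2·t) 3 veces. Derivando la posición, obtenemos la velocidad: v(t) = -10·cos(2·t). Derivando la velocidad, obtenemos la aceleración: a(t) = 20·sin(2·t). La derivada de la aceleración da la sacudida: j(t) = 40·cos(2·t). Tenemos la sacudida j(t) = 40·cos(2·t). Sustituyendo t = -pi/4: j(-pi/4) = 0.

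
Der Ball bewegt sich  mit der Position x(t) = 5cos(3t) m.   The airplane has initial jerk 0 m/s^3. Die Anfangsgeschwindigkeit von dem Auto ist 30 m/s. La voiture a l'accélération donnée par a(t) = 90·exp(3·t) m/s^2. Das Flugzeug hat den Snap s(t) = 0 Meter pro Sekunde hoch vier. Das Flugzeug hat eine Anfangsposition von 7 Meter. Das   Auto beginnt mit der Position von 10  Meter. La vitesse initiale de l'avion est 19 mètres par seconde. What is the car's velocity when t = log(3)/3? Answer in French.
Pour résoudre ceci, nous devons prendre 1 intégrale de notre équation de l'accélération a(t) = 90·exp(3·t). En prenant ∫a(t)dt et en appliquant v(0) = 30, nous trouvons v(t) = 30·exp(3·t). Nous avons la vitesse v(t) = 30·exp(3·t). En substituant t = log(3)/3: v(log(3)/3) = 90.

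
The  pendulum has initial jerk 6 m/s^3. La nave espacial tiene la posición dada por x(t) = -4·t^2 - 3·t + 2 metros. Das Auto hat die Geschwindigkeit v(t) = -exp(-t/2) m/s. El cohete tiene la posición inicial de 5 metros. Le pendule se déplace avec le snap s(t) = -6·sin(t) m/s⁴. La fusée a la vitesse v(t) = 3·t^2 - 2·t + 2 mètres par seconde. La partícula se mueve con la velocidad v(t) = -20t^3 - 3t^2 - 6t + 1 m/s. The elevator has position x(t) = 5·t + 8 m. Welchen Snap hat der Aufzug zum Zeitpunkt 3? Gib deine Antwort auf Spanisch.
Para resolver esto, necesitamos tomar 4 derivadas de nuestra ecuación de la posición x(t) = 5·t + 8. Tomando d/dt de x(t), encontramos v(t) = 5. La derivada de la velocidad da la aceleración: a(t) = 0. Tomando d/dt de a(t), encontramos j(t) = 0. La derivada de la sacudida da el snap: s(t) = 0. De la ecuación del snap s(t) = 0, sustituimos t = 3 para obtener s = 0.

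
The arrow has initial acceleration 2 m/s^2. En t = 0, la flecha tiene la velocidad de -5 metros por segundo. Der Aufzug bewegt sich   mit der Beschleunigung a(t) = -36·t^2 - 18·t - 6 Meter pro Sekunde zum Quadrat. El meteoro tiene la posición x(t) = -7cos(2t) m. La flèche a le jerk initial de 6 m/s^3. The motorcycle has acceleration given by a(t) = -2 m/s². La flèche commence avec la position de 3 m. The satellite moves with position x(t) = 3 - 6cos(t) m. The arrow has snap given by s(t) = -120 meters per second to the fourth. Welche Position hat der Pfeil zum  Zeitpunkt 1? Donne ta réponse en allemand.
Wir müssen die Stammfunktion unserer Gleichung für den Snap s(t) = -120 4-mal finden. Durch Integration von dem Snap und Verwendung der Anfangsbedingung j(0) = 6, erhalten wir j(t) = 6 - 120·t. Durch Integration von dem Ruck und Verwendung der Anfangsbedingung a(0) = 2, erhalten wir a(t) = -60·t^2 + 6·t + 2. Die Stammfunktion von der Beschleunigung, mit v(0) = -5, ergibt die Geschwindigkeit: v(t) = -20·t^3 + 3·t^2 + 2·t - 5. Die Stammfunktion von der Geschwindigkeit, mit x(0) = 3, ergibt die Position: x(t) = -5·t^4 + t^3 + t^2 - 5·t + 3. Wir haben die Position x(t) = -5·t^4 + t^3 + t^2 - 5·t + 3. Durch Einsetzen von t = 1: x(1) = -5.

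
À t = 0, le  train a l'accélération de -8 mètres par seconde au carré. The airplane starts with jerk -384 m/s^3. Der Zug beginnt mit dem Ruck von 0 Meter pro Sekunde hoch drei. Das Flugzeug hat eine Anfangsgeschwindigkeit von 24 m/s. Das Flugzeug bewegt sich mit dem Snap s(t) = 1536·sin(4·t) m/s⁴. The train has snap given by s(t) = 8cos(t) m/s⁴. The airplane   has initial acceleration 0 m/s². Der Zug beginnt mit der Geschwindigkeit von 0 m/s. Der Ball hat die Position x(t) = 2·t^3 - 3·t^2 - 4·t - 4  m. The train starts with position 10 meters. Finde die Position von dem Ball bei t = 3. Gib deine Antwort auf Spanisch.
Usando x(t) = 2·t^3 - 3·t^2 - 4·t - 4 y sustituyendo t = 3, encontramos x = 11.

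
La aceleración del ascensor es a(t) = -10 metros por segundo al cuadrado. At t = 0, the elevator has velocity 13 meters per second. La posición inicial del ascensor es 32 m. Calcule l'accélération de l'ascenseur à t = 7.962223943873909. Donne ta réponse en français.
Nous avons l'accélération a(t) = -10. En substituant t = 7.962223943873909: a(7.962223943873909) = -10.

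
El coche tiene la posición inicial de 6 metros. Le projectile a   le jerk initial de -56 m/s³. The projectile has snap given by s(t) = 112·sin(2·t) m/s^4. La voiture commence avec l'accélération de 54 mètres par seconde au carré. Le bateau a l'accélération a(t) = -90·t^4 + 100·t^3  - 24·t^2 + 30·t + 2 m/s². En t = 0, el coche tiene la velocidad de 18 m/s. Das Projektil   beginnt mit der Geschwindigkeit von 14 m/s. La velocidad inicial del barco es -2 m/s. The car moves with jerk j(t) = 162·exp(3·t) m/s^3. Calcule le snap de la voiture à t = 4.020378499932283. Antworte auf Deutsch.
Um dies zu lösen, müssen wir 1 Ableitung unserer Gleichung für den Ruck j(t) = 162·exp(3·t) nehmen. Mit d/dt von j(t) finden wir s(t) = 486·exp(3·t). Mit s(t) = 486·exp(3·t) und Einsetzen von t = 4.020378499932283, finden wir s = 84085451.8536854.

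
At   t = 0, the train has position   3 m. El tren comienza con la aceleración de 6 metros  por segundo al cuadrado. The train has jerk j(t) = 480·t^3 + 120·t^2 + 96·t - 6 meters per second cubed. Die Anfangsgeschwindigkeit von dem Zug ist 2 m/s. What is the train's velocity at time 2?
To solve this, we need to take 2 integrals of our jerk equation j(t) = 480·t^3 + 120·t^2 + 96·t - 6. Taking ∫j(t)dt and applying a(0) = 6, we find a(t) = 120·t^4 + 40·t^3 + 48·t^2 - 6·t + 6. The integral of acceleration, with v(0) = 2, gives velocity: v(t) = 24·t^5 + 10·t^4 + 16·t^3 - 3·t^2 + 6·t + 2. We have velocity v(t) = 24·t^5 + 10·t^4 + 16·t^3 - 3·t^2 + 6·t + 2. Substituting t = 2: v(2) = 1058.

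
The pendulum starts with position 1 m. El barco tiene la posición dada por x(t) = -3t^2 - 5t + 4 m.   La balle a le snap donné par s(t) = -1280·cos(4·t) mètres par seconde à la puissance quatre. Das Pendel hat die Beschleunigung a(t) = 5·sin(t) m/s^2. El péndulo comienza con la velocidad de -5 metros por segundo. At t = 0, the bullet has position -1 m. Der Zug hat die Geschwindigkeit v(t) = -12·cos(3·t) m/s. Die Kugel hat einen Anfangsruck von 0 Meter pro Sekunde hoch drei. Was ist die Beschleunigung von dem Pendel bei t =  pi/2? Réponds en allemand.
Mit a(t) = 5·sin(t) und Einsetzen von t = pi/2, finden wir a = 5.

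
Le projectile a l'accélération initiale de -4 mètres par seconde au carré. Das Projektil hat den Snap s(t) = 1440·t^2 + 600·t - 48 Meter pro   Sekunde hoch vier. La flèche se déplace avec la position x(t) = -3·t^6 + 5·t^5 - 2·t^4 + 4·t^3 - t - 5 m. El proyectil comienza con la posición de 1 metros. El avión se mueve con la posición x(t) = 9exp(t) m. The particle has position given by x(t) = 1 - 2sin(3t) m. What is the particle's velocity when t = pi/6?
We must differentiate our position equation x(t) = 1 - 2·sin(3·t) 1 time. The derivative of position gives velocity: v(t) = -6·cos(3·t). Using v(t) = -6·cos(3·t) and substituting t = pi/6, we find v = 0.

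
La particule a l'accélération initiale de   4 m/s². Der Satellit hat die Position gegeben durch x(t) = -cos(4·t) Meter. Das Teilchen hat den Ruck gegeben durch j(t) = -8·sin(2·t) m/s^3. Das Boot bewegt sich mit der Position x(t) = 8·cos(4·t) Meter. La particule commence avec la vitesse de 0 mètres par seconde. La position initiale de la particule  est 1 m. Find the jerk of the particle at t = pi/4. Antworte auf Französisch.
Nous avons le jerk j(t) = -8·sin(2·t). En substituant t = pi/4: j(pi/4) = -8.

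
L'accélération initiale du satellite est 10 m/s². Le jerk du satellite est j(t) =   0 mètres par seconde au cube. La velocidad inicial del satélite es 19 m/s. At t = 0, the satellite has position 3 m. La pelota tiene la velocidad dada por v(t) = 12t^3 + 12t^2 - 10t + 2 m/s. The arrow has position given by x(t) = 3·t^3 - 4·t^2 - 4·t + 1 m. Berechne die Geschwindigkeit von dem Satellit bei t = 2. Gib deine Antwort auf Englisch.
To find the answer, we compute 2 antiderivatives of j(t) = 0. Taking ∫j(t)dt and applying a(0) = 10, we find a(t) = 10. The integral of acceleration, with v(0) = 19, gives velocity: v(t) = 10·t + 19. We have velocity v(t) = 10·t + 19. Substituting t = 2: v(2) = 39.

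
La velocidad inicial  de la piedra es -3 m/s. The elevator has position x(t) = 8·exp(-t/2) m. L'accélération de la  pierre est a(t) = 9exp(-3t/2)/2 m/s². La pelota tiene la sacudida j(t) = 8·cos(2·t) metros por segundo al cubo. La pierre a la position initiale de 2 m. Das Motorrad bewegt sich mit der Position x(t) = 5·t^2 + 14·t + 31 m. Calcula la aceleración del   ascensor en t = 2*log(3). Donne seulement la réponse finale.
En t = 2*log(3), a = 2/3.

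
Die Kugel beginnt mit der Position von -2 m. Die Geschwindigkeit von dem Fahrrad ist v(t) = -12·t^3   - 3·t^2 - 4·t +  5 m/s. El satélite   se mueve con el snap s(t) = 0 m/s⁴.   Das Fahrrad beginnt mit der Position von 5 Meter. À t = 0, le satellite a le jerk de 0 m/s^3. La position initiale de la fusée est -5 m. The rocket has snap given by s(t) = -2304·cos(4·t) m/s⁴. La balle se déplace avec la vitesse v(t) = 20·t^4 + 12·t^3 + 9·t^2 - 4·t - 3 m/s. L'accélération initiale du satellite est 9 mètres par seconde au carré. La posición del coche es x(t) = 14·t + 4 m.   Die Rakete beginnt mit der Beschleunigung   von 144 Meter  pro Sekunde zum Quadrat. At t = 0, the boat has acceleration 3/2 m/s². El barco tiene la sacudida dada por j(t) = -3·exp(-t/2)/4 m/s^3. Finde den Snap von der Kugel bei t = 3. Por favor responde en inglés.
Starting from velocity v(t) = 20·t^4 + 12·t^3 + 9·t^2 - 4·t - 3, we take 3 derivatives. The derivative of velocity gives acceleration: a(t) = 80·t^3 + 36·t^2 + 18·t - 4. Taking d/dt of a(t), we find j(t) = 240·t^2 + 72·t + 18. Taking d/dt of j(t), we find s(t) = 480·t + 72. Using s(t) = 480·t + 72 and substituting t = 3, we find s = 1512.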